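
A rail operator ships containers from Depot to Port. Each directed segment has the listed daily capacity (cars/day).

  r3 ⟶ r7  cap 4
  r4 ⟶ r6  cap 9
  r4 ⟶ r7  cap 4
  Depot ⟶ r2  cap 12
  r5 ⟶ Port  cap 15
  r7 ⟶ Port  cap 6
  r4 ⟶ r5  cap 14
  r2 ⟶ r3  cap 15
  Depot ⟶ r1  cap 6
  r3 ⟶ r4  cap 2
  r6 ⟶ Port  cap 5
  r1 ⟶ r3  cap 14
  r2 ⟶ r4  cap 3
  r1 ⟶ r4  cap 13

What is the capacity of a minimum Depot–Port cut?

Augment Depot→r1→r3→r7→Port: bottleneck 4, flow now 4.
Augment Depot→r1→r4→r5→Port: bottleneck 2, flow now 6.
Augment Depot→r2→r4→r5→Port: bottleneck 3, flow now 9.
Augment Depot→r2→r3→r4→r5→Port: bottleneck 2, flow now 11.
Augment Depot→r2→r3→r1→r4→r5→Port: bottleneck 4, flow now 15. (uses reverse residual edge)
No augmenting path remains; maximum flow = 15.
By max-flow min-cut, the minimum cut capacity equals the max flow.
In the residual graph, reachable from Depot: {Depot, r2, r3}.
Min-cut edges: Depot→r1 (6), r2→r4 (3), r3→r4 (2), r3→r7 (4); capacity 6 + 3 + 2 + 4 = 15.

15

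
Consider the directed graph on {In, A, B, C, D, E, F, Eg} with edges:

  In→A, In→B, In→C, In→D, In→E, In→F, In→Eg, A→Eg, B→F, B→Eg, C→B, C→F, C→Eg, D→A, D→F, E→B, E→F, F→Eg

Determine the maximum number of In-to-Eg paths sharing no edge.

Assign every edge capacity 1; by Menger, the answer equals the max flow.
Path In→Eg (+1); total 1.
Path In→A→Eg (+1); total 2.
Path In→B→Eg (+1); total 3.
Path In→C→Eg (+1); total 4.
Path In→F→Eg (+1); total 5.
No residual In→Eg path; max flow = 5.
Certifying cut of size 5: {A→Eg, B→Eg, F→Eg, In→C, In→Eg}.

5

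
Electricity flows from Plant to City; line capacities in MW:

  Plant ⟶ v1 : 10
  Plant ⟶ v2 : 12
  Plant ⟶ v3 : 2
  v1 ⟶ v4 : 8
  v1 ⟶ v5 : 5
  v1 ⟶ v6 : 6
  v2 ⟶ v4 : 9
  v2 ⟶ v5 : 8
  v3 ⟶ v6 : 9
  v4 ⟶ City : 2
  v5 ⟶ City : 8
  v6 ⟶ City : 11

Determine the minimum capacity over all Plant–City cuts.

Augment Plant→v1→v4→City: bottleneck 2, flow now 2.
Augment Plant→v1→v5→City: bottleneck 5, flow now 7.
Augment Plant→v1→v6→City: bottleneck 3, flow now 10.
Augment Plant→v2→v5→City: bottleneck 3, flow now 13.
Augment Plant→v3→v6→City: bottleneck 2, flow now 15.
Augment Plant→v2→v4→v1→v6→City: bottleneck 2, flow now 17. (uses reverse residual edge)
Augment Plant→v2→v5→v1→v6→City: bottleneck 1, flow now 18. (uses reverse residual edge)
No augmenting path remains; maximum flow = 18.
By max-flow min-cut, the minimum cut capacity equals the max flow.
In the residual graph, reachable from Plant: {Plant, v1, v2, v4, v5}.
Min-cut edges: Plant→v3 (2), v1→v6 (6), v4→City (2), v5→City (8); capacity 2 + 6 + 2 + 8 = 18.

18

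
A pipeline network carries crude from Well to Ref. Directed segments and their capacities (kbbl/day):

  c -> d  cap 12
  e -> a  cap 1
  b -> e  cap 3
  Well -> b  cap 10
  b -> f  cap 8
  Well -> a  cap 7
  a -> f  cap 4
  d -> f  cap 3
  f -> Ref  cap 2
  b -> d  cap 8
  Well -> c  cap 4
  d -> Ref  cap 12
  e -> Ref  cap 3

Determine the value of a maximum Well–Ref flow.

16

Augment Well→a→f→Ref: bottleneck 2, flow now 2.
Augment Well→b→d→Ref: bottleneck 8, flow now 10.
Augment Well→b→e→Ref: bottleneck 2, flow now 12.
Augment Well→c→d→Ref: bottleneck 4, flow now 16.
No augmenting path remains; maximum flow = 16.
In the residual graph, reachable from Well: {Well, a, f}.
Min-cut edges: Well→b (10), Well→c (4), f→Ref (2); capacity 10 + 4 + 2 = 16.
This cut is saturated, so no flow can exceed 16.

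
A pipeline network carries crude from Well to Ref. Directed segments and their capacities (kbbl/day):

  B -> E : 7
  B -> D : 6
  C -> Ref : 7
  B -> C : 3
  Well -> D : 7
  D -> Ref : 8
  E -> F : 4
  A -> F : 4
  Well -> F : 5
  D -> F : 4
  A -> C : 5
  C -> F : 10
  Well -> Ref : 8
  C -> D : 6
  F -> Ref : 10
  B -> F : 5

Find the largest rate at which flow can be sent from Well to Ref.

Augment Well→Ref: bottleneck 8, flow now 8.
Augment Well→D→Ref: bottleneck 7, flow now 15.
Augment Well→F→Ref: bottleneck 5, flow now 20.
No augmenting path remains; maximum flow = 20.
In the residual graph, reachable from Well: {Well}.
Min-cut edges: Well→D (7), Well→F (5), Well→Ref (8); capacity 7 + 5 + 8 = 20.
This cut is saturated, so no flow can exceed 20.

20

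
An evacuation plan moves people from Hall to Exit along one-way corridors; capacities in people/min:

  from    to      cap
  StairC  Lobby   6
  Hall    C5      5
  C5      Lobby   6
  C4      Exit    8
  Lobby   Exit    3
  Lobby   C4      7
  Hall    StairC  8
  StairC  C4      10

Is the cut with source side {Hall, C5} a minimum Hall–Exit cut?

No — its capacity is 14, but the minimum cut has capacity 11.

Given cut capacity: 8 + 6 = 14.
Augment Hall→C5→Lobby→Exit: bottleneck 3, flow now 3.
Augment Hall→StairC→C4→Exit: bottleneck 8, flow now 11.
No augmenting path remains; maximum flow = 11.
In the residual graph, reachable from Hall: {Hall, C5, StairC, Lobby, C4}.
Min-cut edges: Lobby→Exit (3), C4→Exit (8); capacity 3 + 8 = 11.
Cut capacity 14 exceeds the max flow 11, so it is not minimum.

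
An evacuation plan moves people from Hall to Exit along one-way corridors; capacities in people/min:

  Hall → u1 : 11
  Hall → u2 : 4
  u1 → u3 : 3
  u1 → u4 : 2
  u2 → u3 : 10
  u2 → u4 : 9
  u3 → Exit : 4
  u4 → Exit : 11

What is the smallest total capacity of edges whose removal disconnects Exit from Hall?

Augment Hall→u1→u3→Exit: bottleneck 3, flow now 3.
Augment Hall→u1→u4→Exit: bottleneck 2, flow now 5.
Augment Hall→u2→u3→Exit: bottleneck 1, flow now 6.
Augment Hall→u2→u4→Exit: bottleneck 3, flow now 9.
No augmenting path remains; maximum flow = 9.
By max-flow min-cut, the minimum cut capacity equals the max flow.
In the residual graph, reachable from Hall: {Hall, u1}.
Min-cut edges: Hall→u2 (4), u1→u3 (3), u1→u4 (2); capacity 4 + 3 + 2 = 9.

9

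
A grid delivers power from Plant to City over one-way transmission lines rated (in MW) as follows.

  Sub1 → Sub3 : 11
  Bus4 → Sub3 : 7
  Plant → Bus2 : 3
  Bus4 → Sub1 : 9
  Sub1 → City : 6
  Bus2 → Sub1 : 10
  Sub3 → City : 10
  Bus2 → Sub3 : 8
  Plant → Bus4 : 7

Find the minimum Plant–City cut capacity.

Augment Plant→Bus4→Sub1→City: bottleneck 6, flow now 6.
Augment Plant→Bus4→Sub3→City: bottleneck 1, flow now 7.
Augment Plant→Bus2→Sub3→City: bottleneck 3, flow now 10.
No augmenting path remains; maximum flow = 10.
By max-flow min-cut, the minimum cut capacity equals the max flow.
In the residual graph, reachable from Plant: {Plant}.
Min-cut edges: Plant→Bus4 (7), Plant→Bus2 (3); capacity 7 + 3 = 10.

10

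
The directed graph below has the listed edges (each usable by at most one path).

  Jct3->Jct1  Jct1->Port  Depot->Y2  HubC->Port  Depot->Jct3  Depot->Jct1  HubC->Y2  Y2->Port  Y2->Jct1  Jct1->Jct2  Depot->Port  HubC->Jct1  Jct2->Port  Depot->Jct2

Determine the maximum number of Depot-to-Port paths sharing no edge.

Assign every edge capacity 1; by Menger, the answer equals the max flow.
Path Depot→Port (+1); total 1.
Path Depot→Y2→Port (+1); total 2.
Path Depot→Jct1→Port (+1); total 3.
Path Depot→Jct2→Port (+1); total 4.
No residual Depot→Port path; max flow = 4.
Certifying cut of size 4: {Depot→Port, Depot→Y2, Jct1→Port, Jct2→Port}.

4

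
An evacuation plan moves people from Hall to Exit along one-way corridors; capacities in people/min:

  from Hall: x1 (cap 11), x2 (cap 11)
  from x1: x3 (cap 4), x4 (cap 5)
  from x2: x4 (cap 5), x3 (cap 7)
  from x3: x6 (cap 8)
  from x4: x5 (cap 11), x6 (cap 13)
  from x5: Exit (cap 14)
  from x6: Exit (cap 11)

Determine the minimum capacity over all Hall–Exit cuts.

18

Augment Hall→x1→x3→x6→Exit: bottleneck 4, flow now 4.
Augment Hall→x1→x4→x5→Exit: bottleneck 5, flow now 9.
Augment Hall→x2→x3→x6→Exit: bottleneck 4, flow now 13.
Augment Hall→x2→x4→x5→Exit: bottleneck 5, flow now 18.
No augmenting path remains; maximum flow = 18.
By max-flow min-cut, the minimum cut capacity equals the max flow.
In the residual graph, reachable from Hall: {Hall, x1, x2, x3}.
Min-cut edges: x1→x4 (5), x2→x4 (5), x3→x6 (8); capacity 5 + 5 + 8 = 18.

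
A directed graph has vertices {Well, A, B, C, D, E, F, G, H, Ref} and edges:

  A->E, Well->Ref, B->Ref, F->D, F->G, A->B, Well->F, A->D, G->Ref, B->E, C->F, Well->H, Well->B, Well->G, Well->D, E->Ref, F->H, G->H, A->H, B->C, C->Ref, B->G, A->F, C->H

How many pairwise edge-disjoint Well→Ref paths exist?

3

Assign every edge capacity 1; by Menger, the answer equals the max flow.
Path Well→Ref (+1); total 1.
Path Well→B→Ref (+1); total 2.
Path Well→G→Ref (+1); total 3.
No residual Well→Ref path; max flow = 3.
Certifying cut of size 3: {G→Ref, Well→B, Well→Ref}.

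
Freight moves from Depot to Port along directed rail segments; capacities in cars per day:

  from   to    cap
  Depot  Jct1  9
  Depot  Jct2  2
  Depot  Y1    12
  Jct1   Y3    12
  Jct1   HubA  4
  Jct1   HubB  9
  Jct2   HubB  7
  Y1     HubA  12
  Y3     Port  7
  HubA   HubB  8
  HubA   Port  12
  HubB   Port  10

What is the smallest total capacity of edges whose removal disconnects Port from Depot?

Augment Depot→Jct1→Y3→Port: bottleneck 7, flow now 7.
Augment Depot→Jct1→HubA→Port: bottleneck 2, flow now 9.
Augment Depot→Jct2→HubB→Port: bottleneck 2, flow now 11.
Augment Depot→Y1→HubA→Port: bottleneck 10, flow now 21.
Augment Depot→Y1→HubA→HubB→Port: bottleneck 2, flow now 23.
No augmenting path remains; maximum flow = 23.
By max-flow min-cut, the minimum cut capacity equals the max flow.
In the residual graph, reachable from Depot: {Depot}.
Min-cut edges: Depot→Jct1 (9), Depot→Jct2 (2), Depot→Y1 (12); capacity 9 + 2 + 12 = 23.

23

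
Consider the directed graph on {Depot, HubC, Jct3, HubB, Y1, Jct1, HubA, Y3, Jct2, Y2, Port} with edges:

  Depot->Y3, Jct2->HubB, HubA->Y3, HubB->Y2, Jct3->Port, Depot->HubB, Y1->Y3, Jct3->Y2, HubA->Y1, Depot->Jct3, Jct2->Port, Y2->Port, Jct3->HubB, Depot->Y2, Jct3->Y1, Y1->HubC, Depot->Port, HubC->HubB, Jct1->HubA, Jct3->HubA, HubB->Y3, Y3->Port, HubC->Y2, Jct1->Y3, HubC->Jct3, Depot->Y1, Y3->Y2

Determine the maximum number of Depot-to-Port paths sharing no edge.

4

Assign every edge capacity 1; by Menger, the answer equals the max flow.
Path Depot→Port (+1); total 1.
Path Depot→Jct3→Port (+1); total 2.
Path Depot→Y3→Port (+1); total 3.
Path Depot→Y2→Port (+1); total 4.
No residual Depot→Port path; max flow = 4.
Certifying cut of size 4: {Depot→Port, Jct3→Port, Y2→Port, Y3→Port}.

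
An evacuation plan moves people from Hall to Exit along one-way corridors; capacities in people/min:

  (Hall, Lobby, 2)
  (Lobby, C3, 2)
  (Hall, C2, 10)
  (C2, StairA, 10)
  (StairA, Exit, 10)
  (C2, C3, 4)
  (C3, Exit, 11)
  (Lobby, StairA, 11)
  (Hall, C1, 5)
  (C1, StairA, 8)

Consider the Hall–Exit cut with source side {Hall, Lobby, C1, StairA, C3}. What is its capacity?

31

Edges leaving {Hall, Lobby, C1, StairA, C3}: Hall→C2 (10), StairA→Exit (10), C3→Exit (11).
Cut capacity = 10 + 10 + 11 = 31.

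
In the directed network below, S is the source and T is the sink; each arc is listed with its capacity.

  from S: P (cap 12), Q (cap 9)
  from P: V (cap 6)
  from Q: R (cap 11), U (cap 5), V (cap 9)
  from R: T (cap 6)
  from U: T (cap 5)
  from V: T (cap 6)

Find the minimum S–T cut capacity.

15

Augment S→P→V→T: bottleneck 6, flow now 6.
Augment S→Q→R→T: bottleneck 6, flow now 12.
Augment S→Q→U→T: bottleneck 3, flow now 15.
No augmenting path remains; maximum flow = 15.
By max-flow min-cut, the minimum cut capacity equals the max flow.
In the residual graph, reachable from S: {S, P}.
Min-cut edges: S→Q (9), P→V (6); capacity 9 + 6 = 15.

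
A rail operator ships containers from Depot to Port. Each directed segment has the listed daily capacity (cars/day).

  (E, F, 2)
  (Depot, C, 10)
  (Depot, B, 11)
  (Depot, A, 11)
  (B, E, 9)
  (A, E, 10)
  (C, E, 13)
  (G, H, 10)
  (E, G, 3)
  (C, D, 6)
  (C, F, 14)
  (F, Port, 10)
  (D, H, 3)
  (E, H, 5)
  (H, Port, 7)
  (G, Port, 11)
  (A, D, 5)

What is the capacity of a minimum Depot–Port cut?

20

Augment Depot→C→F→Port: bottleneck 10, flow now 10.
Augment Depot→A→D→H→Port: bottleneck 3, flow now 13.
Augment Depot→A→E→G→Port: bottleneck 3, flow now 16.
Augment Depot→A→E→H→Port: bottleneck 4, flow now 20.
No augmenting path remains; maximum flow = 20.
By max-flow min-cut, the minimum cut capacity equals the max flow.
In the residual graph, reachable from Depot: {Depot, A, B, C, D, E, F, H}.
Min-cut edges: E→G (3), F→Port (10), H→Port (7); capacity 3 + 10 + 7 = 20.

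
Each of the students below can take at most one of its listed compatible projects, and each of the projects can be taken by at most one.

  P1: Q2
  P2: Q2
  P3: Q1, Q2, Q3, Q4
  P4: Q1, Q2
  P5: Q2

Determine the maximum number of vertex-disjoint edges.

Unit-capacity flow: source→left, listed edges, right→sink; max matching = max flow.
Augmenting path P1→Q2 (+1); matched 1.
Augmenting path P3→Q1 (+1); matched 2.
Augmenting path P4→Q1→P3→Q3 (+1); matched 3.
No augmenting path remains; maximum matching = 3.
König certificate: {P3, P4, Q2} is a vertex cover of size 3 (every listed pair touches it), so no matching can be larger.

3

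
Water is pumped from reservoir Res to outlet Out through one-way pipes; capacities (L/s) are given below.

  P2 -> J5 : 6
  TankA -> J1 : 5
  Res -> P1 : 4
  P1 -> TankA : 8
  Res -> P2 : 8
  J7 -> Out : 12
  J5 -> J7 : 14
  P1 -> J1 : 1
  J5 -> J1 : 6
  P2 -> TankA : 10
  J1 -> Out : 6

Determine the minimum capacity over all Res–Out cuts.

Augment Res→P1→J1→Out: bottleneck 1, flow now 1.
Augment Res→P2→TankA→J1→Out: bottleneck 5, flow now 6.
Augment Res→P2→J5→J7→Out: bottleneck 3, flow now 9.
Augment Res→P1→TankA→P2→J5→J7→Out: bottleneck 3, flow now 12. (uses reverse residual edge)
No augmenting path remains; maximum flow = 12.
By max-flow min-cut, the minimum cut capacity equals the max flow.
In the residual graph, reachable from Res: {Res}.
Min-cut edges: Res→P2 (8), Res→P1 (4); capacity 8 + 4 = 12.

12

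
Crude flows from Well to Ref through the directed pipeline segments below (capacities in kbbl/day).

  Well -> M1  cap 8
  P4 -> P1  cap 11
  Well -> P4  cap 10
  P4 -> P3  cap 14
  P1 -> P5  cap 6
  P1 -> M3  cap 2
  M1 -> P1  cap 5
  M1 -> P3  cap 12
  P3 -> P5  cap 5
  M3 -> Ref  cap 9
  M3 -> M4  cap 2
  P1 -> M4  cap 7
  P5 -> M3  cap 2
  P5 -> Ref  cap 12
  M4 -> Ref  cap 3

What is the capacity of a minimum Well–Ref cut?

16

Augment Well→M1→P1→M4→Ref: bottleneck 3, flow now 3.
Augment Well→M1→P1→M3→Ref: bottleneck 2, flow now 5.
Augment Well→M1→P3→P5→Ref: bottleneck 3, flow now 8.
Augment Well→P4→P1→P5→Ref: bottleneck 6, flow now 14.
Augment Well→P4→P3→P5→Ref: bottleneck 2, flow now 16.
No augmenting path remains; maximum flow = 16.
By max-flow min-cut, the minimum cut capacity equals the max flow.
In the residual graph, reachable from Well: {Well, M1, P4, P1, P3, M4}.
Min-cut edges: P1→M3 (2), P1→P5 (6), P3→P5 (5), M4→Ref (3); capacity 2 + 6 + 5 + 3 = 16.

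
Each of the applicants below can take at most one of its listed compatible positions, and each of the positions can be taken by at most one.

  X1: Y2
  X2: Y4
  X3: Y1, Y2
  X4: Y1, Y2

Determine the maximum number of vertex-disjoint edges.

Unit-capacity flow: source→left, listed edges, right→sink; max matching = max flow.
Augmenting path X1→Y2 (+1); matched 1.
Augmenting path X2→Y4 (+1); matched 2.
Augmenting path X3→Y1 (+1); matched 3.
No augmenting path remains; maximum matching = 3.
König certificate: {X2, Y1, Y2} is a vertex cover of size 3 (every listed pair touches it), so no matching can be larger.

3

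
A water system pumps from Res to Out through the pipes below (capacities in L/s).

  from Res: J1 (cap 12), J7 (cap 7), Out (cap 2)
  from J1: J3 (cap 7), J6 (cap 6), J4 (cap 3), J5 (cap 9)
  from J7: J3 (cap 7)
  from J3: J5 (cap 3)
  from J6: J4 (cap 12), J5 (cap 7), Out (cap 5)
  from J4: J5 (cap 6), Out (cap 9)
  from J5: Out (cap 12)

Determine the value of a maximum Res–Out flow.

17

Augment Res→Out: bottleneck 2, flow now 2.
Augment Res→J1→J6→Out: bottleneck 5, flow now 7.
Augment Res→J1→J4→Out: bottleneck 3, flow now 10.
Augment Res→J1→J5→Out: bottleneck 4, flow now 14.
Augment Res→J7→J3→J5→Out: bottleneck 3, flow now 17.
No augmenting path remains; maximum flow = 17.
In the residual graph, reachable from Res: {Res, J7, J3}.
Min-cut edges: Res→J1 (12), Res→Out (2), J3→J5 (3); capacity 12 + 2 + 3 = 17.
This cut is saturated, so no flow can exceed 17.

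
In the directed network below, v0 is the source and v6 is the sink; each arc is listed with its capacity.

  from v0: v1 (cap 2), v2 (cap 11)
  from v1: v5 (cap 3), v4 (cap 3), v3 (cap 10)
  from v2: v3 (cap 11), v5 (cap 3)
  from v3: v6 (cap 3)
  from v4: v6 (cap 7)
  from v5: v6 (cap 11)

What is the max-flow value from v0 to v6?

Augment v0→v1→v3→v6: bottleneck 2, flow now 2.
Augment v0→v2→v3→v6: bottleneck 1, flow now 3.
Augment v0→v2→v5→v6: bottleneck 3, flow now 6.
Augment v0→v2→v3→v1→v4→v6: bottleneck 2, flow now 8. (uses reverse residual edge)
No augmenting path remains; maximum flow = 8.
In the residual graph, reachable from v0: {v0, v2, v3}.
Min-cut edges: v0→v1 (2), v2→v5 (3), v3→v6 (3); capacity 2 + 3 + 3 = 8.
This cut is saturated, so no flow can exceed 8.

8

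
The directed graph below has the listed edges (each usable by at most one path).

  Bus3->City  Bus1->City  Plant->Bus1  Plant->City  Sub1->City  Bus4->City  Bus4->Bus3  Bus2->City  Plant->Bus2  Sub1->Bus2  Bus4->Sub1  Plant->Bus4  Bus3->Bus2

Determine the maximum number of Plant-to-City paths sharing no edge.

4

Assign every edge capacity 1; by Menger, the answer equals the max flow.
Path Plant→City (+1); total 1.
Path Plant→Bus2→City (+1); total 2.
Path Plant→Bus1→City (+1); total 3.
Path Plant→Bus4→City (+1); total 4.
No residual Plant→City path; max flow = 4.
Certifying cut of size 4: {Plant→Bus1, Plant→Bus2, Plant→Bus4, Plant→City}.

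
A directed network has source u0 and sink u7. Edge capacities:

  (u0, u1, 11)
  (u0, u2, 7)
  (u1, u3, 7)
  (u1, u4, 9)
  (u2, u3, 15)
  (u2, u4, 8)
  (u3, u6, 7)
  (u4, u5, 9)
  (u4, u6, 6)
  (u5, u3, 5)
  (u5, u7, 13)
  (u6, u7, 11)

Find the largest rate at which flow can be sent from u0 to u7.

Augment u0→u1→u3→u6→u7: bottleneck 7, flow now 7.
Augment u0→u1→u4→u5→u7: bottleneck 4, flow now 11.
Augment u0→u2→u4→u5→u7: bottleneck 5, flow now 16.
Augment u0→u2→u4→u6→u7: bottleneck 2, flow now 18.
No augmenting path remains; maximum flow = 18.
In the residual graph, reachable from u0: {u0}.
Min-cut edges: u0→u1 (11), u0→u2 (7); capacity 11 + 7 = 18.
This cut is saturated, so no flow can exceed 18.

18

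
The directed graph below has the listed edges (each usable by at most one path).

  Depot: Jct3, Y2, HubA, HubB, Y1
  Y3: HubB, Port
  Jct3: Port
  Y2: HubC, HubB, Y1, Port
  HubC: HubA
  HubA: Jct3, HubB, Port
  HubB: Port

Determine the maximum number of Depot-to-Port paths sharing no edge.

4

Assign every edge capacity 1; by Menger, the answer equals the max flow.
Path Depot→Jct3→Port (+1); total 1.
Path Depot→Y2→Port (+1); total 2.
Path Depot→HubA→Port (+1); total 3.
Path Depot→HubB→Port (+1); total 4.
No residual Depot→Port path; max flow = 4.
Certifying cut of size 4: {Depot→HubA, Depot→HubB, Depot→Jct3, Depot→Y2}.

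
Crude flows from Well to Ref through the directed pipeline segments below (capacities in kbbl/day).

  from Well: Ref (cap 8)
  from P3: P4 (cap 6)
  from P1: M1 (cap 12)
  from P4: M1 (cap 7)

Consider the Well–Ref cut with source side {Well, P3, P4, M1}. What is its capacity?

Edges leaving {Well, P3, P4, M1}: Well→Ref (8).
Cut capacity = 8 = 8.

8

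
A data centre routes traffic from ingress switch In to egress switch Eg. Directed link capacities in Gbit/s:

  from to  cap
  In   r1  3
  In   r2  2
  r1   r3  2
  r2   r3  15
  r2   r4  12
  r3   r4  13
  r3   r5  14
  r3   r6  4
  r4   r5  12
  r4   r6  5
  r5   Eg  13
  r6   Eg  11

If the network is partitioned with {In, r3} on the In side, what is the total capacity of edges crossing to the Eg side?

Edges leaving {In, r3}: In→r1 (3), In→r2 (2), r3→r4 (13), r3→r5 (14), r3→r6 (4).
Cut capacity = 3 + 2 + 13 + 14 + 4 = 36.

36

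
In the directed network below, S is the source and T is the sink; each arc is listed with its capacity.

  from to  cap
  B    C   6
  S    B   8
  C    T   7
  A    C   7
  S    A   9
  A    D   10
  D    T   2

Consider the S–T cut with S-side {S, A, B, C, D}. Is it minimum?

Given cut capacity: 7 + 2 = 9.
Augment S→A→C→T: bottleneck 7, flow now 7.
Augment S→A→D→T: bottleneck 2, flow now 9.
No augmenting path remains; maximum flow = 9.
Cut capacity 9 equals the max flow, so it is a minimum cut.

Yes — it is a minimum cut (capacity 9).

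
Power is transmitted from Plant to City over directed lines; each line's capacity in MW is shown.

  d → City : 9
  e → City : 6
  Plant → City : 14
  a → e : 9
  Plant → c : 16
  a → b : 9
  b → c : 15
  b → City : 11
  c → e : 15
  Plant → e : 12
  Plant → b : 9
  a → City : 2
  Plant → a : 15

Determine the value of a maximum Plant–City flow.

Augment Plant→City: bottleneck 14, flow now 14.
Augment Plant→a→City: bottleneck 2, flow now 16.
Augment Plant→b→City: bottleneck 9, flow now 25.
Augment Plant→e→City: bottleneck 6, flow now 31.
Augment Plant→a→b→City: bottleneck 2, flow now 33.
No augmenting path remains; maximum flow = 33.
In the residual graph, reachable from Plant: {Plant, a, b, c, e}.
Min-cut edges: Plant→City (14), a→City (2), b→City (11), e→City (6); capacity 14 + 2 + 11 + 6 = 33.
This cut is saturated, so no flow can exceed 33.

33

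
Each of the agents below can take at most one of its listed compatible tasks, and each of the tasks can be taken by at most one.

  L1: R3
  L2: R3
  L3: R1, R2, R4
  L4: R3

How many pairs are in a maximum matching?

2

Unit-capacity flow: source→left, listed edges, right→sink; max matching = max flow.
Augmenting path L1→R3 (+1); matched 1.
Augmenting path L3→R1 (+1); matched 2.
No augmenting path remains; maximum matching = 2.
König certificate: {L3, R3} is a vertex cover of size 2 (every listed pair touches it), so no matching can be larger.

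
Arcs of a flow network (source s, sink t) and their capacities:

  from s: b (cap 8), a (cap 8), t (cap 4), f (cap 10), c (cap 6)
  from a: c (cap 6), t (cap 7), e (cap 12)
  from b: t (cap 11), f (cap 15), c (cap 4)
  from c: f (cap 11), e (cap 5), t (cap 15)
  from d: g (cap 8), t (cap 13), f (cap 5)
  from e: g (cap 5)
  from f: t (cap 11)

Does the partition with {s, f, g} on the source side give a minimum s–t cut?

No — its capacity is 37, but the minimum cut has capacity 36.

Given cut capacity: 8 + 8 + 6 + 4 + 11 = 37.
Augment s→t: bottleneck 4, flow now 4.
Augment s→a→t: bottleneck 7, flow now 11.
Augment s→b→t: bottleneck 8, flow now 19.
Augment s→c→t: bottleneck 6, flow now 25.
Augment s→f→t: bottleneck 10, flow now 35.
Augment s→a→c→t: bottleneck 1, flow now 36.
No augmenting path remains; maximum flow = 36.
In the residual graph, reachable from s: {s}.
Min-cut edges: s→a (8), s→b (8), s→c (6), s→f (10), s→t (4); capacity 8 + 8 + 6 + 10 + 4 = 36.
Cut capacity 37 exceeds the max flow 36, so it is not minimum.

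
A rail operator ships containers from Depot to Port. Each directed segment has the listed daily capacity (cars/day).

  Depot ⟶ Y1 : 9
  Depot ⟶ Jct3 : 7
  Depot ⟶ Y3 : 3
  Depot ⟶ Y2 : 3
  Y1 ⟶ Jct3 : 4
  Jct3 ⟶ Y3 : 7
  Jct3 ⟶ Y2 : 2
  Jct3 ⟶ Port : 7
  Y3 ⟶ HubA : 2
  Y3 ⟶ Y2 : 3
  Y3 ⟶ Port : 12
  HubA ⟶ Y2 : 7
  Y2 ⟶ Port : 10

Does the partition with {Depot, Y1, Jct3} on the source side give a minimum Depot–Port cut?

No — its capacity is 22, but the minimum cut has capacity 17.

Given cut capacity: 3 + 3 + 7 + 2 + 7 = 22.
Augment Depot→Jct3→Port: bottleneck 7, flow now 7.
Augment Depot→Y3→Port: bottleneck 3, flow now 10.
Augment Depot→Y2→Port: bottleneck 3, flow now 13.
Augment Depot→Y1→Jct3→Y3→Port: bottleneck 4, flow now 17.
No augmenting path remains; maximum flow = 17.
In the residual graph, reachable from Depot: {Depot, Y1}.
Min-cut edges: Depot→Jct3 (7), Depot→Y3 (3), Depot→Y2 (3), Y1→Jct3 (4); capacity 7 + 3 + 3 + 4 = 17.
Cut capacity 22 exceeds the max flow 17, so it is not minimum.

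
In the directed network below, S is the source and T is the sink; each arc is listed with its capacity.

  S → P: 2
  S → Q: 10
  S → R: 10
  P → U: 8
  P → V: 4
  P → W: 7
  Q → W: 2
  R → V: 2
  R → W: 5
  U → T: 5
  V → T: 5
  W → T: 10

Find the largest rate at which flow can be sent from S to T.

Augment S→P→U→T: bottleneck 2, flow now 2.
Augment S→Q→W→T: bottleneck 2, flow now 4.
Augment S→R→V→T: bottleneck 2, flow now 6.
Augment S→R→W→T: bottleneck 5, flow now 11.
No augmenting path remains; maximum flow = 11.
In the residual graph, reachable from S: {S, Q, R}.
Min-cut edges: S→P (2), Q→W (2), R→V (2), R→W (5); capacity 2 + 2 + 2 + 5 = 11.
This cut is saturated, so no flow can exceed 11.

11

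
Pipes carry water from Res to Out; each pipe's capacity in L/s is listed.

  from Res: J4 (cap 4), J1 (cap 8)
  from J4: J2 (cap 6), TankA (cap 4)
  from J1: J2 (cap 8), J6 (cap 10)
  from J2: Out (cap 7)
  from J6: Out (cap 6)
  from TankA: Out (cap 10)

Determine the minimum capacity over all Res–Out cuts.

12

Augment Res→J4→J2→Out: bottleneck 4, flow now 4.
Augment Res→J1→J2→Out: bottleneck 3, flow now 7.
Augment Res→J1→J6→Out: bottleneck 5, flow now 12.
No augmenting path remains; maximum flow = 12.
By max-flow min-cut, the minimum cut capacity equals the max flow.
In the residual graph, reachable from Res: {Res}.
Min-cut edges: Res→J4 (4), Res→J1 (8); capacity 4 + 8 = 12.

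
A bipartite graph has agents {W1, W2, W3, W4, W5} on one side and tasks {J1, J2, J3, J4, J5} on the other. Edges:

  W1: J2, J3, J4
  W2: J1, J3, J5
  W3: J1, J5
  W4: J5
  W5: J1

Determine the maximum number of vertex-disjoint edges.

4

Unit-capacity flow: source→left, listed edges, right→sink; max matching = max flow.
Augmenting path W1→J2 (+1); matched 1.
Augmenting path W2→J1 (+1); matched 2.
Augmenting path W3→J5 (+1); matched 3.
Augmenting path W5→J1→W2→J3 (+1); matched 4.
No augmenting path remains; maximum matching = 4.
König certificate: {W1, W2, J1, J5} is a vertex cover of size 4 (every listed pair touches it), so no matching can be larger.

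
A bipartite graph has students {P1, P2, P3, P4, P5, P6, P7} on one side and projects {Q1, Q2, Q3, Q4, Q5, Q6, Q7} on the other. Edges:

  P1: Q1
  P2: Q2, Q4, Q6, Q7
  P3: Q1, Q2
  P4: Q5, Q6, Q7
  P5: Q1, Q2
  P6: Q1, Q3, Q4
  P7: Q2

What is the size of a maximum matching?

Unit-capacity flow: source→left, listed edges, right→sink; max matching = max flow.
Augmenting path P1→Q1 (+1); matched 1.
Augmenting path P2→Q2 (+1); matched 2.
Augmenting path P4→Q5 (+1); matched 3.
Augmenting path P6→Q3 (+1); matched 4.
Augmenting path P3→Q2→P2→Q4 (+1); matched 5.
No augmenting path remains; maximum matching = 5.
König certificate: {P2, P4, P6, Q1, Q2} is a vertex cover of size 5 (every listed pair touches it), so no matching can be larger.

5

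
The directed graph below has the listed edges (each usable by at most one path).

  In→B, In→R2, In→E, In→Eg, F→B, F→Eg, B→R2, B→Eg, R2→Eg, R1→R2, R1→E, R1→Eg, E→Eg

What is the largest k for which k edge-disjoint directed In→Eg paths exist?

Assign every edge capacity 1; by Menger, the answer equals the max flow.
Path In→Eg (+1); total 1.
Path In→B→Eg (+1); total 2.
Path In→R2→Eg (+1); total 3.
Path In→E→Eg (+1); total 4.
No residual In→Eg path; max flow = 4.
Certifying cut of size 4: {In→B, In→E, In→Eg, In→R2}.

4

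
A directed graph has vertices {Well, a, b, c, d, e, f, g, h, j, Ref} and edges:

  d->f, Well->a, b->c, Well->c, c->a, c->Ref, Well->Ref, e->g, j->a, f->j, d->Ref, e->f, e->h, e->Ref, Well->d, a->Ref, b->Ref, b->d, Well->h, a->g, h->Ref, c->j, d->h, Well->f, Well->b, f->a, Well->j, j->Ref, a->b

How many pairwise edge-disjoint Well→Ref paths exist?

7

Assign every edge capacity 1; by Menger, the answer equals the max flow.
Path Well→Ref (+1); total 1.
Path Well→a→Ref (+1); total 2.
Path Well→b→Ref (+1); total 3.
Path Well→c→Ref (+1); total 4.
Path Well→d→Ref (+1); total 5.
Path Well→h→Ref (+1); total 6.
Path Well→j→Ref (+1); total 7.
No residual Well→Ref path; max flow = 7.
Certifying cut of size 7: {Well→Ref, a→Ref, b→Ref, c→Ref, d→Ref, h→Ref, j→Ref}.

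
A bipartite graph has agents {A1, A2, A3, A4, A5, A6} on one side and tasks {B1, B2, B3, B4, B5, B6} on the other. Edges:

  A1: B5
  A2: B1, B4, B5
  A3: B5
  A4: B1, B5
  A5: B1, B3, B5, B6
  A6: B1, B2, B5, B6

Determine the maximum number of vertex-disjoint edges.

5

Unit-capacity flow: source→left, listed edges, right→sink; max matching = max flow.
Augmenting path A1→B5 (+1); matched 1.
Augmenting path A2→B1 (+1); matched 2.
Augmenting path A5→B3 (+1); matched 3.
Augmenting path A6→B2 (+1); matched 4.
Augmenting path A4→B1→A2→B4 (+1); matched 5.
No augmenting path remains; maximum matching = 5.
König certificate: {A2, A4, A5, A6, B5} is a vertex cover of size 5 (every listed pair touches it), so no matching can be larger.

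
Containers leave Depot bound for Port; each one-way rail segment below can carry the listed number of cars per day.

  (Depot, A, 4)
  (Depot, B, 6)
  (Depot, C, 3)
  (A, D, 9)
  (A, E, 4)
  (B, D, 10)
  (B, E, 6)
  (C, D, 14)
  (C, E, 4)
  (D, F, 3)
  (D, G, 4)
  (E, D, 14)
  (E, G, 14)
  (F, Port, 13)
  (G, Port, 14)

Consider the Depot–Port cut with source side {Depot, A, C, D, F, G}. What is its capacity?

41

Edges leaving {Depot, A, C, D, F, G}: Depot→B (6), A→E (4), C→E (4), F→Port (13), G→Port (14).
Cut capacity = 6 + 4 + 4 + 13 + 14 = 41.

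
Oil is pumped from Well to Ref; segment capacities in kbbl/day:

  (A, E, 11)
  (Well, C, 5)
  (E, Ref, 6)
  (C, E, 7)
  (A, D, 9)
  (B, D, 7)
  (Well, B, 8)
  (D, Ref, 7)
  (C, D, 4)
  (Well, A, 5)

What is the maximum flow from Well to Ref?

13

Augment Well→A→D→Ref: bottleneck 5, flow now 5.
Augment Well→B→D→Ref: bottleneck 2, flow now 7.
Augment Well→C→E→Ref: bottleneck 5, flow now 12.
Augment Well→B→D→A→E→Ref: bottleneck 1, flow now 13. (uses reverse residual edge)
No augmenting path remains; maximum flow = 13.
In the residual graph, reachable from Well: {Well, A, B, C, D, E}.
Min-cut edges: D→Ref (7), E→Ref (6); capacity 7 + 6 = 13.
This cut is saturated, so no flow can exceed 13.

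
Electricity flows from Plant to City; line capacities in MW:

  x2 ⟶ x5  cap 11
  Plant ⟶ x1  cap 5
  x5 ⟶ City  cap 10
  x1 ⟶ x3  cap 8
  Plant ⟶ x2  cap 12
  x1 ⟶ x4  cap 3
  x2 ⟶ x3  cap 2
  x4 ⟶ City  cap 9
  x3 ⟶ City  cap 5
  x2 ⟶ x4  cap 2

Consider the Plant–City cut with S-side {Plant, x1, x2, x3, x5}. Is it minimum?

Given cut capacity: 3 + 2 + 5 + 10 = 20.
Augment Plant→x1→x3→City: bottleneck 5, flow now 5.
Augment Plant→x2→x4→City: bottleneck 2, flow now 7.
Augment Plant→x2→x5→City: bottleneck 10, flow now 17.
No augmenting path remains; maximum flow = 17.
In the residual graph, reachable from Plant: {Plant}.
Min-cut edges: Plant→x1 (5), Plant→x2 (12); capacity 5 + 12 = 17.
Cut capacity 20 exceeds the max flow 17, so it is not minimum.

No — its capacity is 20, but the minimum cut has capacity 17.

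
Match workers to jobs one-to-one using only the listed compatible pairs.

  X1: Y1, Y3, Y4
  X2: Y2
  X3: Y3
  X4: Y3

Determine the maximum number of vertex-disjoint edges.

3

Unit-capacity flow: source→left, listed edges, right→sink; max matching = max flow.
Augmenting path X1→Y1 (+1); matched 1.
Augmenting path X2→Y2 (+1); matched 2.
Augmenting path X3→Y3 (+1); matched 3.
No augmenting path remains; maximum matching = 3.
König certificate: {X1, X2, Y3} is a vertex cover of size 3 (every listed pair touches it), so no matching can be larger.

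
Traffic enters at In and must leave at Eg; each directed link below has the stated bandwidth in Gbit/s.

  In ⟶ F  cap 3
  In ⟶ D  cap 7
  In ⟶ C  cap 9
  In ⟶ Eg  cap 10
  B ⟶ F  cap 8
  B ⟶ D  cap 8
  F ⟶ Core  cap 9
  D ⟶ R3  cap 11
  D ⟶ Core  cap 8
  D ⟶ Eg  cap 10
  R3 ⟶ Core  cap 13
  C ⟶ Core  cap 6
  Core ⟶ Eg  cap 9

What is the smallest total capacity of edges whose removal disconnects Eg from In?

26

Augment In→Eg: bottleneck 10, flow now 10.
Augment In→D→Eg: bottleneck 7, flow now 17.
Augment In→F→Core→Eg: bottleneck 3, flow now 20.
Augment In→C→Core→Eg: bottleneck 6, flow now 26.
No augmenting path remains; maximum flow = 26.
By max-flow min-cut, the minimum cut capacity equals the max flow.
In the residual graph, reachable from In: {In, C}.
Min-cut edges: In→F (3), In→D (7), In→Eg (10), C→Core (6); capacity 3 + 7 + 10 + 6 = 26.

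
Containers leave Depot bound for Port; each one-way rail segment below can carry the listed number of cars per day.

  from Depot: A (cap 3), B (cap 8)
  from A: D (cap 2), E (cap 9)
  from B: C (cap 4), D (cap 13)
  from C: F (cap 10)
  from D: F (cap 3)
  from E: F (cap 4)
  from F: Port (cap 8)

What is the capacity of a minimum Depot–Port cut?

8

Augment Depot→A→D→F→Port: bottleneck 2, flow now 2.
Augment Depot→A→E→F→Port: bottleneck 1, flow now 3.
Augment Depot→B→C→F→Port: bottleneck 4, flow now 7.
Augment Depot→B→D→F→Port: bottleneck 1, flow now 8.
No augmenting path remains; maximum flow = 8.
By max-flow min-cut, the minimum cut capacity equals the max flow.
In the residual graph, reachable from Depot: {Depot, A, B, C, D, E, F}.
Min-cut edges: F→Port (8); capacity 8 = 8.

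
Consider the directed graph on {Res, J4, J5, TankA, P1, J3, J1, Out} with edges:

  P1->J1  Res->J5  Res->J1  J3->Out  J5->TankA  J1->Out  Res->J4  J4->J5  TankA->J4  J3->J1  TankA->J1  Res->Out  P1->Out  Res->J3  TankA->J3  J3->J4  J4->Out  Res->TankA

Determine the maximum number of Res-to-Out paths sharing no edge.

Assign every edge capacity 1; by Menger, the answer equals the max flow.
Path Res→Out (+1); total 1.
Path Res→J4→Out (+1); total 2.
Path Res→J3→Out (+1); total 3.
Path Res→J1→Out (+1); total 4.
No residual Res→Out path; max flow = 4.
Certifying cut of size 4: {J1→Out, J3→Out, J4→Out, Res→Out}.

4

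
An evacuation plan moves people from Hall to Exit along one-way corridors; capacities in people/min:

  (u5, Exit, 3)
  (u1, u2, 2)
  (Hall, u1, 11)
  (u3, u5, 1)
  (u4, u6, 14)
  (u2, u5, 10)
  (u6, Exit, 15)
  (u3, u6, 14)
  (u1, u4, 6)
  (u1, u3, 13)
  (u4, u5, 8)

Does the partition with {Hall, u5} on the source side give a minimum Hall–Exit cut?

Given cut capacity: 11 + 3 = 14.
Augment Hall→u1→u2→u5→Exit: bottleneck 2, flow now 2.
Augment Hall→u1→u3→u5→Exit: bottleneck 1, flow now 3.
Augment Hall→u1→u3→u6→Exit: bottleneck 8, flow now 11.
No augmenting path remains; maximum flow = 11.
In the residual graph, reachable from Hall: {Hall}.
Min-cut edges: Hall→u1 (11); capacity 11 = 11.
Cut capacity 14 exceeds the max flow 11, so it is not minimum.

No — its capacity is 14, but the minimum cut has capacity 11.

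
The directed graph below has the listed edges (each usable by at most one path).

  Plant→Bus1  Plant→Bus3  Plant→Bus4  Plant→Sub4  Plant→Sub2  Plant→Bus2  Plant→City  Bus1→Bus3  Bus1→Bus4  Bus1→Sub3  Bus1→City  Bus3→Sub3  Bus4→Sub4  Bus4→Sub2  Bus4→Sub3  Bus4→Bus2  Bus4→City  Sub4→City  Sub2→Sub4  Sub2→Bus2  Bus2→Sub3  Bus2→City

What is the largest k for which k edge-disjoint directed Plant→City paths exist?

Assign every edge capacity 1; by Menger, the answer equals the max flow.
Path Plant→City (+1); total 1.
Path Plant→Bus1→City (+1); total 2.
Path Plant→Bus4→City (+1); total 3.
Path Plant→Sub4→City (+1); total 4.
Path Plant→Bus2→City (+1); total 5.
No residual Plant→City path; max flow = 5.
Certifying cut of size 5: {Bus2→City, Plant→Bus1, Plant→Bus4, Plant→City, Sub4→City}.

5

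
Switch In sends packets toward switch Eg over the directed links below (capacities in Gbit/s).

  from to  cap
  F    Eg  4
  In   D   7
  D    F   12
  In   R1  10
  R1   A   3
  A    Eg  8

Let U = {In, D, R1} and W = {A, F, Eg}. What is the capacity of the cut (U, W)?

Edges leaving {In, D, R1}: D→F (12), R1→A (3).
Cut capacity = 12 + 3 = 15.

15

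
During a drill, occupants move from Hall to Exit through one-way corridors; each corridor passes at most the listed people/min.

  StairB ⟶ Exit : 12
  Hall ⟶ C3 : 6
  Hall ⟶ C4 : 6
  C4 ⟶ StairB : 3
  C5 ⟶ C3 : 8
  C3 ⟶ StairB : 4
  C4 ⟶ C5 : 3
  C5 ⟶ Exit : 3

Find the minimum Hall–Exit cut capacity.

Augment Hall→C3→StairB→Exit: bottleneck 4, flow now 4.
Augment Hall→C4→C5→Exit: bottleneck 3, flow now 7.
Augment Hall→C4→StairB→Exit: bottleneck 3, flow now 10.
No augmenting path remains; maximum flow = 10.
By max-flow min-cut, the minimum cut capacity equals the max flow.
In the residual graph, reachable from Hall: {Hall, C3}.
Min-cut edges: Hall→C4 (6), C3→StairB (4); capacity 6 + 4 = 10.

10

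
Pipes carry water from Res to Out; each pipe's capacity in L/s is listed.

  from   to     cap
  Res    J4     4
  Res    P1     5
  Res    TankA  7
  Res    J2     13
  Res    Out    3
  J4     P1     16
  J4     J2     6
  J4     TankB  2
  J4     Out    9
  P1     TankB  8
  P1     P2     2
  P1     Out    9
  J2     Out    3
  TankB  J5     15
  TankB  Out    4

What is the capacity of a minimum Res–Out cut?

Augment Res→Out: bottleneck 3, flow now 3.
Augment Res→J4→Out: bottleneck 4, flow now 7.
Augment Res→P1→Out: bottleneck 5, flow now 12.
Augment Res→J2→Out: bottleneck 3, flow now 15.
No augmenting path remains; maximum flow = 15.
By max-flow min-cut, the minimum cut capacity equals the max flow.
In the residual graph, reachable from Res: {Res, TankA, J2}.
Min-cut edges: Res→J4 (4), Res→P1 (5), Res→Out (3), J2→Out (3); capacity 4 + 5 + 3 + 3 = 15.

15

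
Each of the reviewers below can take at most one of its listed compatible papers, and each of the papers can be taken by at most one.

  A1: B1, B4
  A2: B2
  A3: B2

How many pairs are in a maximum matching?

2

Unit-capacity flow: source→left, listed edges, right→sink; max matching = max flow.
Augmenting path A1→B1 (+1); matched 1.
Augmenting path A2→B2 (+1); matched 2.
No augmenting path remains; maximum matching = 2.
König certificate: {A1, B2} is a vertex cover of size 2 (every listed pair touches it), so no matching can be larger.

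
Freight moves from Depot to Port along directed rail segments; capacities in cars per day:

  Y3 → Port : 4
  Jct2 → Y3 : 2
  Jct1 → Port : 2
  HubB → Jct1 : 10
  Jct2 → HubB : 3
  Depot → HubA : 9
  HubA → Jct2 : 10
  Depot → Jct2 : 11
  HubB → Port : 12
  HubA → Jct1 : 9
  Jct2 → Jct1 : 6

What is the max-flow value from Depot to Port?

Augment Depot→Jct2→Y3→Port: bottleneck 2, flow now 2.
Augment Depot→Jct2→Jct1→Port: bottleneck 2, flow now 4.
Augment Depot→Jct2→HubB→Port: bottleneck 3, flow now 7.
No augmenting path remains; maximum flow = 7.
In the residual graph, reachable from Depot: {Depot, Jct2, HubA, Jct1}.
Min-cut edges: Jct2→Y3 (2), Jct2→HubB (3), Jct1→Port (2); capacity 2 + 3 + 2 = 7.
This cut is saturated, so no flow can exceed 7.

7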